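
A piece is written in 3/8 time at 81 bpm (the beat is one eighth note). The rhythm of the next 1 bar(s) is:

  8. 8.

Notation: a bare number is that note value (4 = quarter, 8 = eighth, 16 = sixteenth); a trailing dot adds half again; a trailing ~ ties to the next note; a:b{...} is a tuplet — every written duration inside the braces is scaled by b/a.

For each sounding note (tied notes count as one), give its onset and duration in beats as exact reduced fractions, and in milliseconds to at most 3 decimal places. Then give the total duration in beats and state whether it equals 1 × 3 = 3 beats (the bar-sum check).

1) 0.0ms=0b +1111.111ms=3/2b
2) 1111.111ms=3/2b +1111.111ms=3/2b
Σ=3b of 3 (81bpm 3/8) — PASS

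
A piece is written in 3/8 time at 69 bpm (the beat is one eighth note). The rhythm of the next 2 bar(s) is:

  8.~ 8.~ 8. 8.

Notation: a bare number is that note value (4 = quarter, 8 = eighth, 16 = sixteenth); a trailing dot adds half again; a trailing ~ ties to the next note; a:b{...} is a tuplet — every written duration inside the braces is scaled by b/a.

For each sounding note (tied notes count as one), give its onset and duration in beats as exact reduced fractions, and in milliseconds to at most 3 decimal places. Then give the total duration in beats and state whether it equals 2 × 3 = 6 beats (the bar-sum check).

1) 0.0ms=0b +3913.043ms=9/2b
2) 3913.043ms=9/2b +1304.348ms=3/2b
Σ=6b of 6 (69bpm 3/8) — PASS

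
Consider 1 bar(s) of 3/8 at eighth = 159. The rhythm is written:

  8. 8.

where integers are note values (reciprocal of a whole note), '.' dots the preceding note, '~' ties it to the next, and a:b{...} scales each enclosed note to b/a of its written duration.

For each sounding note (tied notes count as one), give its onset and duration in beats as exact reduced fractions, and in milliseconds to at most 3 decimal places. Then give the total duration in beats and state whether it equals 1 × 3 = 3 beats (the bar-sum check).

1) 0.0ms=0b +566.038ms=3/2b
2) 566.038ms=3/2b +566.038ms=3/2b
Σ=3b of 3 (159bpm 3/8) — PASS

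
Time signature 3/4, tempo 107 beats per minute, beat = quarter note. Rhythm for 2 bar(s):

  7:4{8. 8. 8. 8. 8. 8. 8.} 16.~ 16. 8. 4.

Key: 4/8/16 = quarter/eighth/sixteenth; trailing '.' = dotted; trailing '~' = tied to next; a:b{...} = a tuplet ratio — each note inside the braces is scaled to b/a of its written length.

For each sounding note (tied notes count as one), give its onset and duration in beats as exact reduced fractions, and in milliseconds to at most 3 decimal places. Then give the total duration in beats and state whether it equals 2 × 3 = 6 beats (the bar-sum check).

1) 0.0ms=0b +240.32ms=3/7b
2) 240.32ms=3/7b +240.32ms=3/7b
3) 480.641ms=6/7b +240.32ms=3/7b
4) 720.961ms=9/7b +240.32ms=3/7b
5) 961.282ms=12/7b +240.32ms=3/7b
6) 1201.602ms=15/7b +240.32ms=3/7b
7) 1441.923ms=18/7b +240.32ms=3/7b
8) 1682.243ms=3b +420.561ms=3/4b
9) 2102.804ms=15/4b +420.561ms=3/4b
10) 2523.364ms=9/2b +841.121ms=3/2b
Σ=6b of 6 (107bpm 3/4) — PASS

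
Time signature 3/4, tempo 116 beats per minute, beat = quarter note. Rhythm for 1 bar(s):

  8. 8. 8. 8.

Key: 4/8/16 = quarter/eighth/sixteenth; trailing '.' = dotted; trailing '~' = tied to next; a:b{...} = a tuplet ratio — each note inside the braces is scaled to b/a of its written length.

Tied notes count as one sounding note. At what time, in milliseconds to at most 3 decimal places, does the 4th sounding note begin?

note 4 onset = 9/4b = 1163.793ms

1. 0.0ms @ 0 + 387.931ms (3/4)
2. 387.931ms @ 3/4 + 387.931ms (3/4)
3. 775.862ms @ 3/2 + 387.931ms (3/4)
4. 1163.793ms @ 9/4 + 387.931ms (3/4)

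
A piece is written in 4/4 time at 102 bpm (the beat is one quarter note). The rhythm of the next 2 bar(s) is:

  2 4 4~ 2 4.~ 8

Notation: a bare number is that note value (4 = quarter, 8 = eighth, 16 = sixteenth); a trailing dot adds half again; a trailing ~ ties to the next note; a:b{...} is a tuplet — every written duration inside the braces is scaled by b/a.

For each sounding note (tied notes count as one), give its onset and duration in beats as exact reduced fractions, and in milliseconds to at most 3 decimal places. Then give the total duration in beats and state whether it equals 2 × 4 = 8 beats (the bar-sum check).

1) 0.0ms=0b +1176.471ms=2b
2) 1176.471ms=2b +588.235ms=1b
3) 1764.706ms=3b +1764.706ms=3b
4) 3529.412ms=6b +1176.471ms=2b
Σ=8b of 8 (102bpm 4/4) — PASS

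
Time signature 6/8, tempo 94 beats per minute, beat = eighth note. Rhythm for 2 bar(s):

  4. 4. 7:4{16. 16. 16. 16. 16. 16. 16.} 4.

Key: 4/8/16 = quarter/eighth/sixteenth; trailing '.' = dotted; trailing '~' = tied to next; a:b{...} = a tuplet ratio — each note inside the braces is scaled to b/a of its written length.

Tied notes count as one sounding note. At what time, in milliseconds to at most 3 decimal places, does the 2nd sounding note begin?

note 2 onset = 3b = 1914.894ms

1. 0.0ms @ 0 + 1914.894ms (3)
2. 1914.894ms @ 3 + 1914.894ms (3)
3. 3829.787ms @ 6 + 273.556ms (3/7)
4. 4103.343ms @ 45/7 + 273.556ms (3/7)
5. 4376.9ms @ 48/7 + 273.556ms (3/7)
6. 4650.456ms @ 51/7 + 273.556ms (3/7)
7. 4924.012ms @ 54/7 + 273.556ms (3/7)
8. 5197.568ms @ 57/7 + 273.556ms (3/7)
9. 5471.125ms @ 60/7 + 273.556ms (3/7)
10. 5744.681ms @ 9 + 1914.894ms (3)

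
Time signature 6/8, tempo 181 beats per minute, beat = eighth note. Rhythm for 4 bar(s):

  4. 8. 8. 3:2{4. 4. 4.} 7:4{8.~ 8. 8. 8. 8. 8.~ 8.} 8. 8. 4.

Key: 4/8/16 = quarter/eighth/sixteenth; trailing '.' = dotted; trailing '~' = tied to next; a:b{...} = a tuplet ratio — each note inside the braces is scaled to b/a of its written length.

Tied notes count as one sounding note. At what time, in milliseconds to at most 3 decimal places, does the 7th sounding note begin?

note 7 onset = 12b = 3977.901ms

1. 0.0ms @ 0 + 994.475ms (3)
2. 994.475ms @ 3 + 497.238ms (3/2)
3. 1491.713ms @ 9/2 + 497.238ms (3/2)
4. 1988.95ms @ 6 + 662.983ms (2)
5. 2651.934ms @ 8 + 662.983ms (2)
6. 3314.917ms @ 10 + 662.983ms (2)
7. 3977.901ms @ 12 + 568.272ms (12/7)
8. 4546.172ms @ 96/7 + 284.136ms (6/7)
9. 4830.308ms @ 102/7 + 284.136ms (6/7)
10. 5114.444ms @ 108/7 + 284.136ms (6/7)
11. 5398.579ms @ 114/7 + 568.272ms (12/7)
12. 5966.851ms @ 18 + 497.238ms (3/2)
13. 6464.088ms @ 39/2 + 497.238ms (3/2)
14. 6961.326ms @ 21 + 994.475ms (3)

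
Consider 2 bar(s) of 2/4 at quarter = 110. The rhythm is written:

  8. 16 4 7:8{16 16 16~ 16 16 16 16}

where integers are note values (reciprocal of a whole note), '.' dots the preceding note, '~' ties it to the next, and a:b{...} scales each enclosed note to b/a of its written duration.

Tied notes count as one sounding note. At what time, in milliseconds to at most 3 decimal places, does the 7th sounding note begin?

1. 0.0ms @ 0 + 409.091ms (3/4)
2. 409.091ms @ 3/4 + 136.364ms (1/4)
3. 545.455ms @ 1 + 545.455ms (1)
4. 1090.909ms @ 2 + 155.844ms (2/7)
5. 1246.753ms @ 16/7 + 155.844ms (2/7)
6. 1402.597ms @ 18/7 + 311.688ms (4/7)
7. 1714.286ms @ 22/7 + 155.844ms (2/7)
8. 1870.13ms @ 24/7 + 155.844ms (2/7)
9. 2025.974ms @ 26/7 + 155.844ms (2/7)

note 7 onset = 22/7b = 1714.286ms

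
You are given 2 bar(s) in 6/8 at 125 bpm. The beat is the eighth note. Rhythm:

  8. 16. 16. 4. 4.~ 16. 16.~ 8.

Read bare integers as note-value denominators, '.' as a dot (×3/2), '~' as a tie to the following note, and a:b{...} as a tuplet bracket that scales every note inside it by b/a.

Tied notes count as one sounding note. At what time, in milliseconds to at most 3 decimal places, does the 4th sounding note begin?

1. 0.0ms @ 0 + 720.0ms (3/2)
2. 720.0ms @ 3/2 + 360.0ms (3/4)
3. 1080.0ms @ 9/4 + 360.0ms (3/4)
4. 1440.0ms @ 3 + 1440.0ms (3)
5. 2880.0ms @ 6 + 1800.0ms (15/4)
6. 4680.0ms @ 39/4 + 1080.0ms (9/4)

note 4 onset = 3b = 1440.0ms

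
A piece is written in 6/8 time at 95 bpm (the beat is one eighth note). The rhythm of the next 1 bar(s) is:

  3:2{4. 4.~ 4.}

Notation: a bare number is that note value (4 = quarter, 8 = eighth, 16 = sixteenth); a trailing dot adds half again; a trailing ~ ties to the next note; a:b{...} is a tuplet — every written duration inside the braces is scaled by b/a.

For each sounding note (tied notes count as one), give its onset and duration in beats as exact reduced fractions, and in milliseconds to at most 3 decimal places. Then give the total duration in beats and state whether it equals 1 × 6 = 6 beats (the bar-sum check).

1) 0.0ms=0b +1263.158ms=2b
2) 1263.158ms=2b +2526.316ms=4b
Σ=6b of 6 (95bpm 6/8) — PASS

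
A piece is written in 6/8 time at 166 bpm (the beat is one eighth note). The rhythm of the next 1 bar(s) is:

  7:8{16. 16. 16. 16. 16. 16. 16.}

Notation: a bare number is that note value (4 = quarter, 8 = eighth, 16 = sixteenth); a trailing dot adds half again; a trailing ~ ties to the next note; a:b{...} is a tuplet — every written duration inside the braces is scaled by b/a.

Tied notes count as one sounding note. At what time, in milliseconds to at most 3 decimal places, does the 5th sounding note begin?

1. 0.0ms @ 0 + 309.811ms (6/7)
2. 309.811ms @ 6/7 + 309.811ms (6/7)
3. 619.621ms @ 12/7 + 309.811ms (6/7)
4. 929.432ms @ 18/7 + 309.811ms (6/7)
5. 1239.243ms @ 24/7 + 309.811ms (6/7)
6. 1549.053ms @ 30/7 + 309.811ms (6/7)
7. 1858.864ms @ 36/7 + 309.811ms (6/7)

note 5 onset = 24/7b = 1239.243ms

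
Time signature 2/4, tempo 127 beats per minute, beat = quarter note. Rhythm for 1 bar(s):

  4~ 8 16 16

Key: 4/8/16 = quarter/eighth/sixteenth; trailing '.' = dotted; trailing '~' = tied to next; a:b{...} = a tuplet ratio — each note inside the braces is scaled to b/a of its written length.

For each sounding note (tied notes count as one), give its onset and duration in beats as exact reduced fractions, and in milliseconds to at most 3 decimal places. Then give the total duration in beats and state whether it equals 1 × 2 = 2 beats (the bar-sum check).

1) 0.0ms=0b +708.661ms=3/2b
2) 708.661ms=3/2b +118.11ms=1/4b
3) 826.772ms=7/4b +118.11ms=1/4b
Σ=2b of 2 (127bpm 2/4) — PASS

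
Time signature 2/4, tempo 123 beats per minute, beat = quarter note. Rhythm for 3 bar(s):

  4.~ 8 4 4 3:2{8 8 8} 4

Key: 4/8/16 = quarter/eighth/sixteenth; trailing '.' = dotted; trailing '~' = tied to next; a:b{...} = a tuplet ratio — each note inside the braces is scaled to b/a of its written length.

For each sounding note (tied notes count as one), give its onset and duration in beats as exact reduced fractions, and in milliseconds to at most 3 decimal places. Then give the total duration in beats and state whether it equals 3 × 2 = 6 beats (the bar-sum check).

1) 0.0ms=0b +975.61ms=2b
2) 975.61ms=2b +487.805ms=1b
3) 1463.415ms=3b +487.805ms=1b
4) 1951.22ms=4b +162.602ms=1/3b
5) 2113.821ms=13/3b +162.602ms=1/3b
6) 2276.423ms=14/3b +162.602ms=1/3b
7) 2439.024ms=5b +487.805ms=1b
Σ=6b of 6 (123bpm 2/4) — PASS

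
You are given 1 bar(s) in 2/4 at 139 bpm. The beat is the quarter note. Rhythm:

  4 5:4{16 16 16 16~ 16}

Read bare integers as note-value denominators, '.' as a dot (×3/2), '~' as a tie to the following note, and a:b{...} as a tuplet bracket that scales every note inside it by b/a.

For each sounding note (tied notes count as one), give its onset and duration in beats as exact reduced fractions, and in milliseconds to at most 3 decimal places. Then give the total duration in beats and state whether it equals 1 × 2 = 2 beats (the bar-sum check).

1) 0.0ms=0b +431.655ms=1b
2) 431.655ms=1b +86.331ms=1/5b
3) 517.986ms=6/5b +86.331ms=1/5b
4) 604.317ms=7/5b +86.331ms=1/5b
5) 690.647ms=8/5b +172.662ms=2/5b
Σ=2b of 2 (139bpm 2/4) — PASS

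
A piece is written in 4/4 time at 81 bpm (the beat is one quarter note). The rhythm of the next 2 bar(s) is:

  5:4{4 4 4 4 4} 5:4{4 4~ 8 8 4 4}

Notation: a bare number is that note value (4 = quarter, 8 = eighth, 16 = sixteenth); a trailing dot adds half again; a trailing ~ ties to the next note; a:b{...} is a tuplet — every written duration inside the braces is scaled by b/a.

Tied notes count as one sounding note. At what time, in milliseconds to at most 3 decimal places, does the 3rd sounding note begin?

note 3 onset = 8/5b = 1185.185ms

1. 0.0ms @ 0 + 592.593ms (4/5)
2. 592.593ms @ 4/5 + 592.593ms (4/5)
3. 1185.185ms @ 8/5 + 592.593ms (4/5)
4. 1777.778ms @ 12/5 + 592.593ms (4/5)
5. 2370.37ms @ 16/5 + 592.593ms (4/5)
6. 2962.963ms @ 4 + 592.593ms (4/5)
7. 3555.556ms @ 24/5 + 888.889ms (6/5)
8. 4444.444ms @ 6 + 296.296ms (2/5)
9. 4740.741ms @ 32/5 + 592.593ms (4/5)
10. 5333.333ms @ 36/5 + 592.593ms (4/5)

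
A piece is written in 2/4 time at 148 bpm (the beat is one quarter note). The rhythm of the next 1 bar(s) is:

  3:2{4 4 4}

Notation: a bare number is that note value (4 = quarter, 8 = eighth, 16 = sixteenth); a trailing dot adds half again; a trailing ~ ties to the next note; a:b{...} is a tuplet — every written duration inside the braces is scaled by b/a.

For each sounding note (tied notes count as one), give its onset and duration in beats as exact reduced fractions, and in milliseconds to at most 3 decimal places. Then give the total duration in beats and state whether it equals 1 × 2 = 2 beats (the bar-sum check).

1) 0.0ms=0b +270.27ms=2/3b
2) 270.27ms=2/3b +270.27ms=2/3b
3) 540.541ms=4/3b +270.27ms=2/3b
Σ=2b of 2 (148bpm 2/4) — PASS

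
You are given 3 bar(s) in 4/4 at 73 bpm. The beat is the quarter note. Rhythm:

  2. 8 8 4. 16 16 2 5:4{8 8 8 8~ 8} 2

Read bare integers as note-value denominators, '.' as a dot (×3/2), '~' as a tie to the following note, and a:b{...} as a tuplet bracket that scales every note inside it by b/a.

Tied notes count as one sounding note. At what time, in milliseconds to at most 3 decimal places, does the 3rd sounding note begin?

note 3 onset = 7/2b = 2876.712ms

1. 0.0ms @ 0 + 2465.753ms (3)
2. 2465.753ms @ 3 + 410.959ms (1/2)
3. 2876.712ms @ 7/2 + 410.959ms (1/2)
4. 3287.671ms @ 4 + 1232.877ms (3/2)
5. 4520.548ms @ 11/2 + 205.479ms (1/4)
6. 4726.027ms @ 23/4 + 205.479ms (1/4)
7. 4931.507ms @ 6 + 1643.836ms (2)
8. 6575.342ms @ 8 + 328.767ms (2/5)
9. 6904.11ms @ 42/5 + 328.767ms (2/5)
10. 7232.877ms @ 44/5 + 328.767ms (2/5)
11. 7561.644ms @ 46/5 + 657.534ms (4/5)
12. 8219.178ms @ 10 + 1643.836ms (2)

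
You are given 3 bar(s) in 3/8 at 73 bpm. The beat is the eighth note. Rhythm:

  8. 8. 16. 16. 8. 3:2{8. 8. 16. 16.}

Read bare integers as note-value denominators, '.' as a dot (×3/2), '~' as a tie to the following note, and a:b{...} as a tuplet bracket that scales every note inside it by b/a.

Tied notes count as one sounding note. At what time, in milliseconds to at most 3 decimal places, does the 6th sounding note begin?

1. 0.0ms @ 0 + 1232.877ms (3/2)
2. 1232.877ms @ 3/2 + 1232.877ms (3/2)
3. 2465.753ms @ 3 + 616.438ms (3/4)
4. 3082.192ms @ 15/4 + 616.438ms (3/4)
5. 3698.63ms @ 9/2 + 1232.877ms (3/2)
6. 4931.507ms @ 6 + 821.918ms (1)
7. 5753.425ms @ 7 + 821.918ms (1)
8. 6575.342ms @ 8 + 410.959ms (1/2)
9. 6986.301ms @ 17/2 + 410.959ms (1/2)

note 6 onset = 6b = 4931.507ms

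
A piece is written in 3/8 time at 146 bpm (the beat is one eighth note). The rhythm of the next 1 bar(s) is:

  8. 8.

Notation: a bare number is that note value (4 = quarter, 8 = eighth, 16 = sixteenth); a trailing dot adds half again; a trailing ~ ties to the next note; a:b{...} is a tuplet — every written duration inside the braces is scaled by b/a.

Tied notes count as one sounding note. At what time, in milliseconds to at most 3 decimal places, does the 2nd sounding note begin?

1. 0.0ms @ 0 + 616.438ms (3/2)
2. 616.438ms @ 3/2 + 616.438ms (3/2)

note 2 onset = 3/2b = 616.438ms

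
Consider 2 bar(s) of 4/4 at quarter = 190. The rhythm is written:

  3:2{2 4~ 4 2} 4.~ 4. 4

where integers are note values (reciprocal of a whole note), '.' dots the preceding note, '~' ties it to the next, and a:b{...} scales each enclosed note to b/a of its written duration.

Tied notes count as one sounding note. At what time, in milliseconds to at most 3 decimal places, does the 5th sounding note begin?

1. 0.0ms @ 0 + 421.053ms (4/3)
2. 421.053ms @ 4/3 + 421.053ms (4/3)
3. 842.105ms @ 8/3 + 421.053ms (4/3)
4. 1263.158ms @ 4 + 947.368ms (3)
5. 2210.526ms @ 7 + 315.789ms (1)

note 5 onset = 7b = 2210.526ms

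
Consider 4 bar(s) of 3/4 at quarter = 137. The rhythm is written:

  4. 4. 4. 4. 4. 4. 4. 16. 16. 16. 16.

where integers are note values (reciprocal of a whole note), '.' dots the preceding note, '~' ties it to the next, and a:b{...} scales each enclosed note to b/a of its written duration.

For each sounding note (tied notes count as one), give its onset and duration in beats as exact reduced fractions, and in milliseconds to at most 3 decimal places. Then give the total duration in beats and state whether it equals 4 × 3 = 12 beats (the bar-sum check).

1) 0.0ms=0b +656.934ms=3/2b
2) 656.934ms=3/2b +656.934ms=3/2b
3) 1313.869ms=3b +656.934ms=3/2b
4) 1970.803ms=9/2b +656.934ms=3/2b
5) 2627.737ms=6b +656.934ms=3/2b
6) 3284.672ms=15/2b +656.934ms=3/2b
7) 3941.606ms=9b +656.934ms=3/2b
8) 4598.54ms=21/2b +164.234ms=3/8b
9) 4762.774ms=87/8b +164.234ms=3/8b
10) 4927.007ms=45/4b +164.234ms=3/8b
11) 5091.241ms=93/8b +164.234ms=3/8b
Σ=12b of 12 (137bpm 3/4) — PASS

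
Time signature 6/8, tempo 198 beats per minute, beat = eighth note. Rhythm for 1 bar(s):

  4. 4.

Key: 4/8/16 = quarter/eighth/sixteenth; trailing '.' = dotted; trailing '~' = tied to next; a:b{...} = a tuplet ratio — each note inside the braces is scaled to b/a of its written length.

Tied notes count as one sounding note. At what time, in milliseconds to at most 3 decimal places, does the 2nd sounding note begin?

note 2 onset = 3b = 909.091ms

1. 0.0ms @ 0 + 909.091ms (3)
2. 909.091ms @ 3 + 909.091ms (3)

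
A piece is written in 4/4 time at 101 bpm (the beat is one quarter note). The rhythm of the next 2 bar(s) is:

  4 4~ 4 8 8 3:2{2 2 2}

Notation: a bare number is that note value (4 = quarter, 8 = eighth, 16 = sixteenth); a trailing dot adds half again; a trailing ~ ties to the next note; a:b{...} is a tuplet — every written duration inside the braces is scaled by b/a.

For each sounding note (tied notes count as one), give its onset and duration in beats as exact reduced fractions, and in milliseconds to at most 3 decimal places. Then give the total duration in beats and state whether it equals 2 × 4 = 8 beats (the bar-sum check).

1) 0.0ms=0b +594.059ms=1b
2) 594.059ms=1b +1188.119ms=2b
3) 1782.178ms=3b +297.03ms=1/2b
4) 2079.208ms=7/2b +297.03ms=1/2b
5) 2376.238ms=4b +792.079ms=4/3b
6) 3168.317ms=16/3b +792.079ms=4/3b
7) 3960.396ms=20/3b +792.079ms=4/3b
Σ=8b of 8 (101bpm 4/4) — PASS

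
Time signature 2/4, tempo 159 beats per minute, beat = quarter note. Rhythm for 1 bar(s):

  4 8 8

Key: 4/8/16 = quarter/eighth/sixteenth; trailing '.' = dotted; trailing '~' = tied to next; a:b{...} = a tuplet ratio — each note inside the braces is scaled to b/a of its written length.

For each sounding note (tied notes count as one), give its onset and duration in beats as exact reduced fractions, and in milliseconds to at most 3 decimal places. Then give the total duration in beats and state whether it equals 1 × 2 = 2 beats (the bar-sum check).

1) 0.0ms=0b +377.358ms=1b
2) 377.358ms=1b +188.679ms=1/2b
3) 566.038ms=3/2b +188.679ms=1/2b
Σ=2b of 2 (159bpm 2/4) — PASS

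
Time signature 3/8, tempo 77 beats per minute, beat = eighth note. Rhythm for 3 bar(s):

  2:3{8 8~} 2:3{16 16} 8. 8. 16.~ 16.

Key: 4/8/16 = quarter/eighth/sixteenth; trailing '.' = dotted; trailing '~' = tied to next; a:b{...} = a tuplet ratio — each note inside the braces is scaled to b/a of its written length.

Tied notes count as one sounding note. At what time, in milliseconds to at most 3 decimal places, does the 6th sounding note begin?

1. 0.0ms @ 0 + 1168.831ms (3/2)
2. 1168.831ms @ 3/2 + 1753.247ms (9/4)
3. 2922.078ms @ 15/4 + 584.416ms (3/4)
4. 3506.494ms @ 9/2 + 1168.831ms (3/2)
5. 4675.325ms @ 6 + 1168.831ms (3/2)
6. 5844.156ms @ 15/2 + 1168.831ms (3/2)

note 6 onset = 15/2b = 5844.156ms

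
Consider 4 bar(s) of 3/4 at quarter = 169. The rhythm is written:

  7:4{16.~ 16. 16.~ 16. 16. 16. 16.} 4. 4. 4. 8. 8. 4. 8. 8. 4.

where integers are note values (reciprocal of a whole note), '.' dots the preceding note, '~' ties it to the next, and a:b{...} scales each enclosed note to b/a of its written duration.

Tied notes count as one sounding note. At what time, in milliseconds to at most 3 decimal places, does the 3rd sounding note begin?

note 3 onset = 6/7b = 304.311ms

1. 0.0ms @ 0 + 152.156ms (3/7)
2. 152.156ms @ 3/7 + 152.156ms (3/7)
3. 304.311ms @ 6/7 + 76.078ms (3/14)
4. 380.389ms @ 15/14 + 76.078ms (3/14)
5. 456.467ms @ 9/7 + 76.078ms (3/14)
6. 532.544ms @ 3/2 + 532.544ms (3/2)
7. 1065.089ms @ 3 + 532.544ms (3/2)
8. 1597.633ms @ 9/2 + 532.544ms (3/2)
9. 2130.178ms @ 6 + 266.272ms (3/4)
10. 2396.45ms @ 27/4 + 266.272ms (3/4)
11. 2662.722ms @ 15/2 + 532.544ms (3/2)
12. 3195.266ms @ 9 + 266.272ms (3/4)
13. 3461.538ms @ 39/4 + 266.272ms (3/4)
14. 3727.811ms @ 21/2 + 532.544ms (3/2)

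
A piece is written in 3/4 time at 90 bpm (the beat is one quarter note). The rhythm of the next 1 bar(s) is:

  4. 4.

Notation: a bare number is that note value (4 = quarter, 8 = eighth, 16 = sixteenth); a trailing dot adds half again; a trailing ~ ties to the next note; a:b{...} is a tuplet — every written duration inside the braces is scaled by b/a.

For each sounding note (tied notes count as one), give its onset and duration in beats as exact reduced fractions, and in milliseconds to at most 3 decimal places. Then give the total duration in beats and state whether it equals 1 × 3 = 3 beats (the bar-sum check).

1) 0.0ms=0b +1000.0ms=3/2b
2) 1000.0ms=3/2b +1000.0ms=3/2b
Σ=3b of 3 (90bpm 3/4) — PASS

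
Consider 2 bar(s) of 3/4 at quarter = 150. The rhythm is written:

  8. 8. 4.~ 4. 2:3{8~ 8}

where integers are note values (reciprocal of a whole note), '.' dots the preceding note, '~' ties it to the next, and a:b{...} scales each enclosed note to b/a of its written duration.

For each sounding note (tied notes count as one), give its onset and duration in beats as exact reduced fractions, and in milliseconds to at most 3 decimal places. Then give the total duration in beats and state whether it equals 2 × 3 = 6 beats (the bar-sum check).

1) 0.0ms=0b +300.0ms=3/4b
2) 300.0ms=3/4b +300.0ms=3/4b
3) 600.0ms=3/2b +1200.0ms=3b
4) 1800.0ms=9/2b +600.0ms=3/2b
Σ=6b of 6 (150bpm 3/4) — PASS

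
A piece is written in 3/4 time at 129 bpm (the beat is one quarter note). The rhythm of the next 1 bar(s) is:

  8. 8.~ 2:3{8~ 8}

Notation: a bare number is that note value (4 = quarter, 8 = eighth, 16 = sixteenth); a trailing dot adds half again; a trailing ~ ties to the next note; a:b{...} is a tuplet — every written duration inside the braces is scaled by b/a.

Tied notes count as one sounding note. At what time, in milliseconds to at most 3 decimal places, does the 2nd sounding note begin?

note 2 onset = 3/4b = 348.837ms

1. 0.0ms @ 0 + 348.837ms (3/4)
2. 348.837ms @ 3/4 + 1046.512ms (9/4)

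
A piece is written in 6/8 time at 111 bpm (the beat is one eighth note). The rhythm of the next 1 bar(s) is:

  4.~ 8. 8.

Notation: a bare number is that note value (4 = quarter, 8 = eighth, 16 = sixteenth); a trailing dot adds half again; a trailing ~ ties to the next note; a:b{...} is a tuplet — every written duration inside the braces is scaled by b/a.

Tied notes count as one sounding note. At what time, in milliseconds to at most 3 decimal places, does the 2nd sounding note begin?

1. 0.0ms @ 0 + 2432.432ms (9/2)
2. 2432.432ms @ 9/2 + 810.811ms (3/2)

note 2 onset = 9/2b = 2432.432ms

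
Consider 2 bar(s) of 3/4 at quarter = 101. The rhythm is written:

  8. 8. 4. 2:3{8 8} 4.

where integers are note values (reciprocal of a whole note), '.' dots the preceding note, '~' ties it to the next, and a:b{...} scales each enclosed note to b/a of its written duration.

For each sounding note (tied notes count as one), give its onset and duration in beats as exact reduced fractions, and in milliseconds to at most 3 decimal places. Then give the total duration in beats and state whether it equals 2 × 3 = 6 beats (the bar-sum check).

1) 0.0ms=0b +445.545ms=3/4b
2) 445.545ms=3/4b +445.545ms=3/4b
3) 891.089ms=3/2b +891.089ms=3/2b
4) 1782.178ms=3b +445.545ms=3/4b
5) 2227.723ms=15/4b +445.545ms=3/4b
6) 2673.267ms=9/2b +891.089ms=3/2b
Σ=6b of 6 (101bpm 3/4) — PASS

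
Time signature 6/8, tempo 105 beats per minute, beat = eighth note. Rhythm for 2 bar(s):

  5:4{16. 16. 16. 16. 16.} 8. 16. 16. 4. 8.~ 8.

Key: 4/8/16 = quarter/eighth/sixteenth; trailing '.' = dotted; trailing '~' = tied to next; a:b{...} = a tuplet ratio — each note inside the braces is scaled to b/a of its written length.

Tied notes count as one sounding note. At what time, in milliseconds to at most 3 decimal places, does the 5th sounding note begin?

note 5 onset = 12/5b = 1371.429ms

1. 0.0ms @ 0 + 342.857ms (3/5)
2. 342.857ms @ 3/5 + 342.857ms (3/5)
3. 685.714ms @ 6/5 + 342.857ms (3/5)
4. 1028.571ms @ 9/5 + 342.857ms (3/5)
5. 1371.429ms @ 12/5 + 342.857ms (3/5)
6. 1714.286ms @ 3 + 857.143ms (3/2)
7. 2571.429ms @ 9/2 + 428.571ms (3/4)
8. 3000.0ms @ 21/4 + 428.571ms (3/4)
9. 3428.571ms @ 6 + 1714.286ms (3)
10. 5142.857ms @ 9 + 1714.286ms (3)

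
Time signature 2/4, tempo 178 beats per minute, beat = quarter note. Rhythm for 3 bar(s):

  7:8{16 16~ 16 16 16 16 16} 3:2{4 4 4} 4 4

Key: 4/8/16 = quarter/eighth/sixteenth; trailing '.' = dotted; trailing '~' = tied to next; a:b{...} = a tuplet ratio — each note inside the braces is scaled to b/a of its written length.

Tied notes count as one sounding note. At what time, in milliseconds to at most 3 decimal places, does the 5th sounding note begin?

note 5 onset = 10/7b = 481.541ms

1. 0.0ms @ 0 + 96.308ms (2/7)
2. 96.308ms @ 2/7 + 192.616ms (4/7)
3. 288.925ms @ 6/7 + 96.308ms (2/7)
4. 385.233ms @ 8/7 + 96.308ms (2/7)
5. 481.541ms @ 10/7 + 96.308ms (2/7)
6. 577.849ms @ 12/7 + 96.308ms (2/7)
7. 674.157ms @ 2 + 224.719ms (2/3)
8. 898.876ms @ 8/3 + 224.719ms (2/3)
9. 1123.596ms @ 10/3 + 224.719ms (2/3)
10. 1348.315ms @ 4 + 337.079ms (1)
11. 1685.393ms @ 5 + 337.079ms (1)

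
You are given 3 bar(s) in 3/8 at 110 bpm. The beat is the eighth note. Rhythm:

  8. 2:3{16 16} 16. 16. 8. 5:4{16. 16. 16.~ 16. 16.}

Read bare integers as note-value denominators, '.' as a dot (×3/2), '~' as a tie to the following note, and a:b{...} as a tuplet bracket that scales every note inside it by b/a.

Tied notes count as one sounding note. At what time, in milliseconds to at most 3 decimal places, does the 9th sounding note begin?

1. 0.0ms @ 0 + 818.182ms (3/2)
2. 818.182ms @ 3/2 + 409.091ms (3/4)
3. 1227.273ms @ 9/4 + 409.091ms (3/4)
4. 1636.364ms @ 3 + 409.091ms (3/4)
5. 2045.455ms @ 15/4 + 409.091ms (3/4)
6. 2454.545ms @ 9/2 + 818.182ms (3/2)
7. 3272.727ms @ 6 + 327.273ms (3/5)
8. 3600.0ms @ 33/5 + 327.273ms (3/5)
9. 3927.273ms @ 36/5 + 654.545ms (6/5)
10. 4581.818ms @ 42/5 + 327.273ms (3/5)

note 9 onset = 36/5b = 3927.273ms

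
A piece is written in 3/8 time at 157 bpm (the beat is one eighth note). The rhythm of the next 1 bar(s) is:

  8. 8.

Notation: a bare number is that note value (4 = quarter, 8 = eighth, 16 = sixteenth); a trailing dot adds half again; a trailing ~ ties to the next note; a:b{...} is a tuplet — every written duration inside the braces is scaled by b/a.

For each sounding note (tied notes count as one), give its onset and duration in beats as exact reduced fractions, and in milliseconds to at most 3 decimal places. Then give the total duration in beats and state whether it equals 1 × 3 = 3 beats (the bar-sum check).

1) 0.0ms=0b +573.248ms=3/2b
2) 573.248ms=3/2b +573.248ms=3/2b
Σ=3b of 3 (157bpm 3/8) — PASS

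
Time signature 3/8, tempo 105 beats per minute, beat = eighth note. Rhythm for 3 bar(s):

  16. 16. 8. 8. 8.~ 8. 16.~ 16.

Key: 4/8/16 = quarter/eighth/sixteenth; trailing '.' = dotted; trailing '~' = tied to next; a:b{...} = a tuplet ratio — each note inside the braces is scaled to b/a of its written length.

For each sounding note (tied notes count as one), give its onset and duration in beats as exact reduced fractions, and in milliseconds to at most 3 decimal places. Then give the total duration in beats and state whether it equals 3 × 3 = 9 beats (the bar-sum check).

1) 0.0ms=0b +428.571ms=3/4b
2) 428.571ms=3/4b +428.571ms=3/4b
3) 857.143ms=3/2b +857.143ms=3/2b
4) 1714.286ms=3b +857.143ms=3/2b
5) 2571.429ms=9/2b +1714.286ms=3b
6) 4285.714ms=15/2b +857.143ms=3/2b
Σ=9b of 9 (105bpm 3/8) — PASS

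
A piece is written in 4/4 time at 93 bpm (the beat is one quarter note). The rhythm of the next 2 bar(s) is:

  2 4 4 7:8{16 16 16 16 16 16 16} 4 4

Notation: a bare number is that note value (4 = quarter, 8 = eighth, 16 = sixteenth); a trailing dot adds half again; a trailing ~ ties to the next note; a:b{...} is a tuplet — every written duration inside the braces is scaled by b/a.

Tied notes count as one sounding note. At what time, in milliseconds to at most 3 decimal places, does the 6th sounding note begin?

1. 0.0ms @ 0 + 1290.323ms (2)
2. 1290.323ms @ 2 + 645.161ms (1)
3. 1935.484ms @ 3 + 645.161ms (1)
4. 2580.645ms @ 4 + 184.332ms (2/7)
5. 2764.977ms @ 30/7 + 184.332ms (2/7)
6. 2949.309ms @ 32/7 + 184.332ms (2/7)
7. 3133.641ms @ 34/7 + 184.332ms (2/7)
8. 3317.972ms @ 36/7 + 184.332ms (2/7)
9. 3502.304ms @ 38/7 + 184.332ms (2/7)
10. 3686.636ms @ 40/7 + 184.332ms (2/7)
11. 3870.968ms @ 6 + 645.161ms (1)
12. 4516.129ms @ 7 + 645.161ms (1)

note 6 onset = 32/7b = 2949.309ms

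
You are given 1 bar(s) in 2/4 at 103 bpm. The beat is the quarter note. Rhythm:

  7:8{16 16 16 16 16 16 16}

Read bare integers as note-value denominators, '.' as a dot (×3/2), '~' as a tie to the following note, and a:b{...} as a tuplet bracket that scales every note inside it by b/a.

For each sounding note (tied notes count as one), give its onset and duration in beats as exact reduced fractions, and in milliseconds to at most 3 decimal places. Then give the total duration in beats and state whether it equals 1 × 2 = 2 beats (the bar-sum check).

1) 0.0ms=0b +166.436ms=2/7b
2) 166.436ms=2/7b +166.436ms=2/7b
3) 332.871ms=4/7b +166.436ms=2/7b
4) 499.307ms=6/7b +166.436ms=2/7b
5) 665.742ms=8/7b +166.436ms=2/7b
6) 832.178ms=10/7b +166.436ms=2/7b
7) 998.613ms=12/7b +166.436ms=2/7b
Σ=2b of 2 (103bpm 2/4) — PASS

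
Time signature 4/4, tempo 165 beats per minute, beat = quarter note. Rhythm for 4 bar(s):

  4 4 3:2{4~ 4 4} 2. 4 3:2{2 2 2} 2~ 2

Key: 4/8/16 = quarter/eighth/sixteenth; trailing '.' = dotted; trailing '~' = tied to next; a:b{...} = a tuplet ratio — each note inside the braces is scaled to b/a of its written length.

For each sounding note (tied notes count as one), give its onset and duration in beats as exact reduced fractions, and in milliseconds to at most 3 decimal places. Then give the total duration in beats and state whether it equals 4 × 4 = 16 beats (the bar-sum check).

1) 0.0ms=0b +363.636ms=1b
2) 363.636ms=1b +363.636ms=1b
3) 727.273ms=2b +484.848ms=4/3b
4) 1212.121ms=10/3b +242.424ms=2/3b
5) 1454.545ms=4b +1090.909ms=3b
6) 2545.455ms=7b +363.636ms=1b
7) 2909.091ms=8b +484.848ms=4/3b
8) 3393.939ms=28/3b +484.848ms=4/3b
9) 3878.788ms=32/3b +484.848ms=4/3b
10) 4363.636ms=12b +1454.545ms=4b
Σ=16b of 16 (165bpm 4/4) — PASS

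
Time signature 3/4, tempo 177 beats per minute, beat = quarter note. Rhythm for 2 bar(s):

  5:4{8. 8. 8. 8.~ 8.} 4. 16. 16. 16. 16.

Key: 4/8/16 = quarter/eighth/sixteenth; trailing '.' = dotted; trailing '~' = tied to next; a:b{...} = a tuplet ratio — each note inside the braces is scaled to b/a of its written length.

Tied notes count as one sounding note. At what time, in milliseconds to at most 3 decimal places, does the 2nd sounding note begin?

note 2 onset = 3/5b = 203.39ms

1. 0.0ms @ 0 + 203.39ms (3/5)
2. 203.39ms @ 3/5 + 203.39ms (3/5)
3. 406.78ms @ 6/5 + 203.39ms (3/5)
4. 610.169ms @ 9/5 + 406.78ms (6/5)
5. 1016.949ms @ 3 + 508.475ms (3/2)
6. 1525.424ms @ 9/2 + 127.119ms (3/8)
7. 1652.542ms @ 39/8 + 127.119ms (3/8)
8. 1779.661ms @ 21/4 + 127.119ms (3/8)
9. 1906.78ms @ 45/8 + 127.119ms (3/8)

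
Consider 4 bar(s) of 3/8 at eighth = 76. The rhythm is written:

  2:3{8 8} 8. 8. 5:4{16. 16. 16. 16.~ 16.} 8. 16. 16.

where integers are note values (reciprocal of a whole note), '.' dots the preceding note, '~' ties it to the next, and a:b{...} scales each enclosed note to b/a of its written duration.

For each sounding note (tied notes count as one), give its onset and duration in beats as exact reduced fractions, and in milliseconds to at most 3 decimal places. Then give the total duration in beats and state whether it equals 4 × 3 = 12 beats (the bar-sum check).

1) 0.0ms=0b +1184.211ms=3/2b
2) 1184.211ms=3/2b +1184.211ms=3/2b
3) 2368.421ms=3b +1184.211ms=3/2b
4) 3552.632ms=9/2b +1184.211ms=3/2b
5) 4736.842ms=6b +473.684ms=3/5b
6) 5210.526ms=33/5b +473.684ms=3/5b
7) 5684.211ms=36/5b +473.684ms=3/5b
8) 6157.895ms=39/5b +947.368ms=6/5b
9) 7105.263ms=9b +1184.211ms=3/2b
10) 8289.474ms=21/2b +592.105ms=3/4b
11) 8881.579ms=45/4b +592.105ms=3/4b
Σ=12b of 12 (76bpm 3/8) — PASS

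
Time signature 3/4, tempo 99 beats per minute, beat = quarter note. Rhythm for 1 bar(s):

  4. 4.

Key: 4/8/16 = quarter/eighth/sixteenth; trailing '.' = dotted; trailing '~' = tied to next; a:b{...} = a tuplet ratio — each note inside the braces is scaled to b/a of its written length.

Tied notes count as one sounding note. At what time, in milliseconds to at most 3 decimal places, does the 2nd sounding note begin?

1. 0.0ms @ 0 + 909.091ms (3/2)
2. 909.091ms @ 3/2 + 909.091ms (3/2)

note 2 onset = 3/2b = 909.091ms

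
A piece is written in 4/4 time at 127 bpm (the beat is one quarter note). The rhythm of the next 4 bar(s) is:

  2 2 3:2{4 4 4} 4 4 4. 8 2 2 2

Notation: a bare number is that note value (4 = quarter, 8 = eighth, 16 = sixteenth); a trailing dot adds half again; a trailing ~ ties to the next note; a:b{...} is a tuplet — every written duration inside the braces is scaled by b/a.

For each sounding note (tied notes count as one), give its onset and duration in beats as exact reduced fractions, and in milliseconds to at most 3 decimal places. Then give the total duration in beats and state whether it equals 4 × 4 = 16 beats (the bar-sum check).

1) 0.0ms=0b +944.882ms=2b
2) 944.882ms=2b +944.882ms=2b
3) 1889.764ms=4b +314.961ms=2/3b
4) 2204.724ms=14/3b +314.961ms=2/3b
5) 2519.685ms=16/3b +314.961ms=2/3b
6) 2834.646ms=6b +472.441ms=1b
7) 3307.087ms=7b +472.441ms=1b
8) 3779.528ms=8b +708.661ms=3/2b
9) 4488.189ms=19/2b +236.22ms=1/2b
10) 4724.409ms=10b +944.882ms=2b
11) 5669.291ms=12b +944.882ms=2b
12) 6614.173ms=14b +944.882ms=2b
Σ=16b of 16 (127bpm 4/4) — PASS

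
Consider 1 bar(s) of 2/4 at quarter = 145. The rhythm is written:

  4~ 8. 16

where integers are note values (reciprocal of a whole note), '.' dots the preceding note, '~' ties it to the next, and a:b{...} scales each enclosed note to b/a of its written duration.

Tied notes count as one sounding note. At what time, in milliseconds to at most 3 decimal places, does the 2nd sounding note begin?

note 2 onset = 7/4b = 724.138ms

1. 0.0ms @ 0 + 724.138ms (7/4)
2. 724.138ms @ 7/4 + 103.448ms (1/4)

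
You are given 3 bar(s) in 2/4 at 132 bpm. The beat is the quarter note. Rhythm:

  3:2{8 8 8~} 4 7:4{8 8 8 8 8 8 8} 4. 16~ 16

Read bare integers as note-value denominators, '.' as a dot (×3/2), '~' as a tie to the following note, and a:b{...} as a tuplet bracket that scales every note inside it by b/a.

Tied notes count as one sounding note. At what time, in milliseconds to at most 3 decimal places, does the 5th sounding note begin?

note 5 onset = 16/7b = 1038.961ms

1. 0.0ms @ 0 + 151.515ms (1/3)
2. 151.515ms @ 1/3 + 151.515ms (1/3)
3. 303.03ms @ 2/3 + 606.061ms (4/3)
4. 909.091ms @ 2 + 129.87ms (2/7)
5. 1038.961ms @ 16/7 + 129.87ms (2/7)
6. 1168.831ms @ 18/7 + 129.87ms (2/7)
7. 1298.701ms @ 20/7 + 129.87ms (2/7)
8. 1428.571ms @ 22/7 + 129.87ms (2/7)
9. 1558.442ms @ 24/7 + 129.87ms (2/7)
10. 1688.312ms @ 26/7 + 129.87ms (2/7)
11. 1818.182ms @ 4 + 681.818ms (3/2)
12. 2500.0ms @ 11/2 + 227.273ms (1/2)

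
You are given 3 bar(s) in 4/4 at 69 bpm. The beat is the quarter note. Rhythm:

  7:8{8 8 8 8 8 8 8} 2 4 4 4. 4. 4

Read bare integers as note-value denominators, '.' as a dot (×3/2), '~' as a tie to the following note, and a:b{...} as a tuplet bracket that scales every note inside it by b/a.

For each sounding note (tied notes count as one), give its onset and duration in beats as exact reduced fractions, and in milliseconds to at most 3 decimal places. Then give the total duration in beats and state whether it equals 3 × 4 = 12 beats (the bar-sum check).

1) 0.0ms=0b +496.894ms=4/7b
2) 496.894ms=4/7b +496.894ms=4/7b
3) 993.789ms=8/7b +496.894ms=4/7b
4) 1490.683ms=12/7b +496.894ms=4/7b
5) 1987.578ms=16/7b +496.894ms=4/7b
6) 2484.472ms=20/7b +496.894ms=4/7b
7) 2981.366ms=24/7b +496.894ms=4/7b
8) 3478.261ms=4b +1739.13ms=2b
9) 5217.391ms=6b +869.565ms=1b
10) 6086.957ms=7b +869.565ms=1b
11) 6956.522ms=8b +1304.348ms=3/2b
12) 8260.87ms=19/2b +1304.348ms=3/2b
13) 9565.217ms=11b +869.565ms=1b
Σ=12b of 12 (69bpm 4/4) — PASS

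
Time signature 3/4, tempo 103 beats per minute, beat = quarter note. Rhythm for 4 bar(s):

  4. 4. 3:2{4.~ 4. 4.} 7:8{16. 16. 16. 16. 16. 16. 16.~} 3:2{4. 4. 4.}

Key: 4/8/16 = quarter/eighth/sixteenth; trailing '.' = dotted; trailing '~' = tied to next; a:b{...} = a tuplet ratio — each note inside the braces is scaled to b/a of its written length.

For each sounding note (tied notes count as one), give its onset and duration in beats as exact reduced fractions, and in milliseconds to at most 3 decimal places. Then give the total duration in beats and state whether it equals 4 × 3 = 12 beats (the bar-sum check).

1) 0.0ms=0b +873.786ms=3/2b
2) 873.786ms=3/2b +873.786ms=3/2b
3) 1747.573ms=3b +1165.049ms=2b
4) 2912.621ms=5b +582.524ms=1b
5) 3495.146ms=6b +249.653ms=3/7b
6) 3744.799ms=45/7b +249.653ms=3/7b
7) 3994.452ms=48/7b +249.653ms=3/7b
8) 4244.105ms=51/7b +249.653ms=3/7b
9) 4493.759ms=54/7b +249.653ms=3/7b
10) 4743.412ms=57/7b +249.653ms=3/7b
11) 4993.065ms=60/7b +832.178ms=10/7b
12) 5825.243ms=10b +582.524ms=1b
13) 6407.767ms=11b +582.524ms=1b
Σ=12b of 12 (103bpm 3/4) — PASS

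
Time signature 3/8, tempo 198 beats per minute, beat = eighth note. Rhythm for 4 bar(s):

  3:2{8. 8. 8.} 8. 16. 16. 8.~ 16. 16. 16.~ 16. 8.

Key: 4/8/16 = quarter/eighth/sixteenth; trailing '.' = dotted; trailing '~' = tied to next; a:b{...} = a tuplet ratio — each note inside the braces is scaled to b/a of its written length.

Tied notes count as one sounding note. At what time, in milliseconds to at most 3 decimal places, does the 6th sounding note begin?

1. 0.0ms @ 0 + 303.03ms (1)
2. 303.03ms @ 1 + 303.03ms (1)
3. 606.061ms @ 2 + 303.03ms (1)
4. 909.091ms @ 3 + 454.545ms (3/2)
5. 1363.636ms @ 9/2 + 227.273ms (3/4)
6. 1590.909ms @ 21/4 + 227.273ms (3/4)
7. 1818.182ms @ 6 + 681.818ms (9/4)
8. 2500.0ms @ 33/4 + 227.273ms (3/4)
9. 2727.273ms @ 9 + 454.545ms (3/2)
10. 3181.818ms @ 21/2 + 454.545ms (3/2)

note 6 onset = 21/4b = 1590.909ms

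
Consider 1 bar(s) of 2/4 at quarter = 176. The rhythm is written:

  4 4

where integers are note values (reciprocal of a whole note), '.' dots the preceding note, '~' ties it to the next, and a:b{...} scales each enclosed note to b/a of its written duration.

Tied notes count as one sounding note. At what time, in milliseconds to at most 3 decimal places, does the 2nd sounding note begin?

1. 0.0ms @ 0 + 340.909ms (1)
2. 340.909ms @ 1 + 340.909ms (1)

note 2 onset = 1b = 340.909ms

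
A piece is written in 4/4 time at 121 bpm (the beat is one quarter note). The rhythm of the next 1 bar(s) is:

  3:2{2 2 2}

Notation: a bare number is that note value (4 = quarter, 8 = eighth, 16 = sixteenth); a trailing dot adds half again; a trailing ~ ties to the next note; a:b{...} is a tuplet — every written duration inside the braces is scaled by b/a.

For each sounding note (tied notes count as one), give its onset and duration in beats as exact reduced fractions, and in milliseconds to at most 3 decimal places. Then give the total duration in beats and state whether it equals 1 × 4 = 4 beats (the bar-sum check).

1) 0.0ms=0b +661.157ms=4/3b
2) 661.157ms=4/3b +661.157ms=4/3b
3) 1322.314ms=8/3b +661.157ms=4/3b
Σ=4b of 4 (121bpm 4/4) — PASS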